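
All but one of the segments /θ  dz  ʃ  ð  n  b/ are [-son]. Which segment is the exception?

n

Every segment except /n/ is [-sonorant]. /n/ (alveolar nasal) is [+sonorant], so it is the exception.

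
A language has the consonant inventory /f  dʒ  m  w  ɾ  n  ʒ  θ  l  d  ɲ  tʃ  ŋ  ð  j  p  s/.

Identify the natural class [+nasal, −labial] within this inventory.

n, ɲ, ŋ

The [+nasal] segments are /m, n, ɲ, ŋ/.
Then [−labial] leaves /n, ɲ, ŋ/.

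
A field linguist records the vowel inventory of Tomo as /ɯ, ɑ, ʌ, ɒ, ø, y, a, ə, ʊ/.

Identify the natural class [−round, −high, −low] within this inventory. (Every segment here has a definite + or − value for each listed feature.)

Among the inventory, the [−round] segments are /ɯ, ɑ, ʌ, a, ə/.
Intersecting with [−high] gives /ɑ, ʌ, a, ə/.
Then [−low] leaves /ʌ, ə/.

ʌ, ə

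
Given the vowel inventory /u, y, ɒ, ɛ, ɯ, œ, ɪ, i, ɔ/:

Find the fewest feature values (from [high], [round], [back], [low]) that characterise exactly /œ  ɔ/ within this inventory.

The class [-high], [-low], [+round] has exactly /œ, ɔ/ as its extension in this inventory. No smaller conjunction from the listed features achieves this: [-low, +round] alone would also admit /u, y/; [-high, +round] alone would also admit /ɒ/; [-high, -low] alone would also admit /ɛ/; and checking the remaining two-feature bundles turns up none with this extension.

[-high, -low, +round]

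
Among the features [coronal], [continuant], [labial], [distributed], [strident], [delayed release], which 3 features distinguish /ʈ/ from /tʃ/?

/ʈ/ is the voiceless retroflex stop and /tʃ/ is the voiceless postalveolar affricate. Both are [+coronal], [-continuant], [-labial]. /ʈ/ is [-strident] while /tʃ/ is [+strident]; /ʈ/ is [-delayed release] while /tʃ/ is [+delayed release]; /ʈ/ is [-distributed] while /tʃ/ is [+distributed], so the distinguishing features are [strident], [delayed release], [distributed].

[strident], [delayed release], [distributed]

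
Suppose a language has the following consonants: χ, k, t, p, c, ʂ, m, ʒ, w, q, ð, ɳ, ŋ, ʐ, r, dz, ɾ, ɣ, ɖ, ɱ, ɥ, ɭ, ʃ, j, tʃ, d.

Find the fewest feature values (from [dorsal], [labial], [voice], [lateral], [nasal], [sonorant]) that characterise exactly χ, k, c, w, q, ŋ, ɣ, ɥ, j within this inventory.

The target set is precisely the extension of [+dorsal] in this inventory.

[+dorsal]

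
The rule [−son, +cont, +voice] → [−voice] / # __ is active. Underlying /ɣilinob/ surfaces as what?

The only segment in the rule's environment that also matches [−son, +cont, +voice] is /ɣ/. Applying [−voice] turns the voiced velar fricative into /x/ (voiceless velar fricative), giving [xilinob].

[xilinob]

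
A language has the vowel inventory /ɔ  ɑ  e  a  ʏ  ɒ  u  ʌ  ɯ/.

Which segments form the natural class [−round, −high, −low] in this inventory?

e, ʌ

Checking each segment against [−round], [−high], [−low]: /e/ (mid front unrounded tense vowel), /ʌ/ (mid back unrounded lax vowel) satisfy every feature; every other segment in the inventory fails at least one.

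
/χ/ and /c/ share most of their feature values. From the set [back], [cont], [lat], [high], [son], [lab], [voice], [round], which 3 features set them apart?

The two segments share [-lateral], [-sonorant], [-labial], [-voice], [-round]. The only features from the list on which they differ: /χ/ is [+continuant] while /c/ is [-continuant]; /χ/ is [-high] while /c/ is [+high]; /χ/ is [+back] while /c/ is [-back].

[continuant], [high], [back]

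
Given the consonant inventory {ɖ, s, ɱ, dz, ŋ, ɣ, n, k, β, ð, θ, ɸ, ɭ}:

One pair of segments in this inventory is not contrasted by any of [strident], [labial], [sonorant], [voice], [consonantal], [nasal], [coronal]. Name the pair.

ð, ɖ

On the given features, /ð/ and /ɖ/ have an identical profile: [−strident], [−labial], [−sonorant], [+voice], [+consonantal], [−nasal], [+coronal]. No other two segments in the inventory coincide on all 7 features. (They do differ in [continuant], [anterior] and [distributed], which are not among the given features.)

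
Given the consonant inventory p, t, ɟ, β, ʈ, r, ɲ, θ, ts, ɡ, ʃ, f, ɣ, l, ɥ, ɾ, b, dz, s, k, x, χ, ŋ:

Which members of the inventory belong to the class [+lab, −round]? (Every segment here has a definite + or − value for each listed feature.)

p, β, f, b

Checking each segment against [+labial], [−round]: /p/ (voiceless bilabial stop), /β/ (voiced bilabial fricative), /f/ (voiceless labiodental fricative), /b/ (voiced bilabial stop) satisfy every feature; every other segment in the inventory fails at least one.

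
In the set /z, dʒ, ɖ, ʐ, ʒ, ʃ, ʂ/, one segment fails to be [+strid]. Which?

/ɖ/ is the voiced retroflex stop, which is [−strident]; the rest — /ʐ, ʃ, dʒ, ʒ, z, ʂ/ — are [+strident].

ɖ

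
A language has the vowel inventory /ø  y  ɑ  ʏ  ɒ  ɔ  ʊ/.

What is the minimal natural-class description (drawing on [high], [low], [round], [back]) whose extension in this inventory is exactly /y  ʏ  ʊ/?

[+high]

Every target segment is [+high] and no other inventory member is, so one feature is enough.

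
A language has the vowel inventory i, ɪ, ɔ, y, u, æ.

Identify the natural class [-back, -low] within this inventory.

i, ɪ, y

Among the inventory, the [-back] segments are /i, ɪ, y, æ/.
Then [-low] leaves /i, ɪ, y/.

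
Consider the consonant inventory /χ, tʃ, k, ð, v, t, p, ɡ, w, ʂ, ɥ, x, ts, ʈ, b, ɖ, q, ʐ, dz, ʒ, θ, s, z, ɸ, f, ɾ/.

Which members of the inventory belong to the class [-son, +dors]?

χ, k, ɡ, x, q

Eliminate segments failing any feature: /tʃ, ð, v, t, p, ʂ, ts, ʈ, b, ɖ, ʐ, dz, ʒ, θ, s, z, ɸ, f/ are [-dorsal]; /w, ɥ, ɾ/ are [+sonorant]. The remaining /χ, k, ɡ, x, q/ satisfy [-sonorant], [+dorsal].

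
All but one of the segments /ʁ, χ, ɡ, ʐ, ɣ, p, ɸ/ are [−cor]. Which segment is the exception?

ʐ

/ɸ, ɡ, ɣ, χ, ʁ, p/ are all [−coronal]; /ʐ/ (voiced retroflex fricative) is [+coronal].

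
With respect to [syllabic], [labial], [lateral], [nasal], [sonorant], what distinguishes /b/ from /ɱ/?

/b/ is the voiced bilabial stop and /ɱ/ is the labiodental nasal. Both are [−syllabic], [+labial], [−lateral]. /b/ is [−sonorant] while /ɱ/ is [+sonorant]; /b/ is [−nasal] while /ɱ/ is [+nasal], so the distinguishing features are [sonorant], [nasal].

[sonorant], [nasal]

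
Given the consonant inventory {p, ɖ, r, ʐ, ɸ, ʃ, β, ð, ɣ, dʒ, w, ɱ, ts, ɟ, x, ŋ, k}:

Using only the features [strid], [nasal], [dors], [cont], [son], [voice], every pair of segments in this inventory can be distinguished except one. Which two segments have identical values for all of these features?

Both /β/ and /ð/ are [−strident], [−nasal], [−dorsal], [+continuant], [−sonorant], [+voice]. Since the list omits [labial] and [coronal] — which do distinguish the voiced bilabial fricative from the voiced dental fricative — this pair collapses; all other pairs remain distinct.

β, ð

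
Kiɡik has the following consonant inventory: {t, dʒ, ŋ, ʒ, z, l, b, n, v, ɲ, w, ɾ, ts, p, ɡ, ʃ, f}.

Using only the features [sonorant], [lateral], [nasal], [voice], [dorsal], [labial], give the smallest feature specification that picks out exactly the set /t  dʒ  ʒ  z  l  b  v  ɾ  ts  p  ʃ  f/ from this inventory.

/t, dʒ, ʒ, z, l, b, v, ɾ, ts, p, ʃ, f/ are all [−nasal], [−dorsal], and no other segment in the inventory matches both values. Dropping any one of them over-generates: [−dorsal] alone would also admit /n/; [−nasal] alone would also admit /w, ɡ/. No other single listed feature picks out exactly this set either, so fewer than two features will not do.

[−nasal, −dorsal]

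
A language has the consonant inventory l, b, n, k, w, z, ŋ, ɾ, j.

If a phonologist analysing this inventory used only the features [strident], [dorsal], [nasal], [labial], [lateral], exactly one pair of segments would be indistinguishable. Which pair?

On the given features, /j/ and /k/ have an identical profile: [-strident], [+dorsal], [-nasal], [-labial], [-lateral]. No other two segments in the inventory coincide on all 5 features. (They do differ in [sonorant], [voice], [continuant] and [back], which are not among the given features.)

j, k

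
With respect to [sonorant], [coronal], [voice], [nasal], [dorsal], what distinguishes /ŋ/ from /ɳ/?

/ŋ/ is the velar nasal and /ɳ/ is the retroflex nasal. Both are [+sonorant], [+voice], [+nasal]. /ŋ/ is [−coronal] while /ɳ/ is [+coronal]; /ŋ/ is [+dorsal] while /ɳ/ is [−dorsal], so the distinguishing features are [coronal], [dorsal].

[coronal], [dorsal]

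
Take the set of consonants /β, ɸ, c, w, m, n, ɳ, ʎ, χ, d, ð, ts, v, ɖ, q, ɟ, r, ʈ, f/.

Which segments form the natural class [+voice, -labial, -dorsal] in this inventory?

First, the [+voice] segments are /β, w, m, n, ɳ, ʎ, d, ð, v, ɖ, ɟ, r/.
Within that set, [-labial] gives /n, ɳ, ʎ, d, ð, ɖ, ɟ, r/.
Among these, [-dorsal] leaves /n, ɳ, d, ð, ɖ, r/.

n, ɳ, d, ð, ɖ, r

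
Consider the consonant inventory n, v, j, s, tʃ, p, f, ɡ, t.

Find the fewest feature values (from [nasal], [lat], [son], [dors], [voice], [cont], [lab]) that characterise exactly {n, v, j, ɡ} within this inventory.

[+voice]

The target set is precisely the extension of [+voice] in this inventory.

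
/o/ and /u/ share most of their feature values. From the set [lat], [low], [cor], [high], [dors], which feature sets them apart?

[high]

/o/ is the mid back rounded tense vowel and /u/ is the high back rounded tense vowel. Both are [−lateral], [−low], [−coronal], [+dorsal]. /o/ is [−high] while /u/ is [+high], so the distinguishing feature is [high].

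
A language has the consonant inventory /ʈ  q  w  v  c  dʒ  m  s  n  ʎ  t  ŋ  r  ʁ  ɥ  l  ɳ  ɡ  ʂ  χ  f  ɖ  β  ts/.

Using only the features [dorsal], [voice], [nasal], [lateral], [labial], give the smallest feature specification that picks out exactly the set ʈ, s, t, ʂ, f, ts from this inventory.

/ʈ, s, t, ʂ, f, ts/ are all [-voice], [-dorsal], and no other segment in the inventory matches both values. Dropping any one of them over-generates: [-dorsal] alone would also admit /v, dʒ, m, n, …/; [-voice] alone would also admit /q, c, χ/. No other single listed feature picks out exactly this set either, so fewer than two features will not do.

[-voice, -dorsal]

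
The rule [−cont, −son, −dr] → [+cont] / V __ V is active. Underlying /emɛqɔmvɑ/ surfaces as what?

[emɛχɔmvɑ]

Only /q/ occurs between two vowels (/ɛ/ __ /ɔ/) and matches the structural description. It is a voiceless uvular stop, so [−cont, −son, −dr] holds; changing it to [+continuant] with all other features held fixed yields /χ/ (voiceless uvular fricative). No other segment meets both the structural description and the environment, so the output is [emɛχɔmvɑ].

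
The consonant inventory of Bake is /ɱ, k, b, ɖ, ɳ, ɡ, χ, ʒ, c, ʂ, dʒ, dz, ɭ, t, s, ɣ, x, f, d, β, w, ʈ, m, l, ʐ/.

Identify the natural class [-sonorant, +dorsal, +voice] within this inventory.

The [-sonorant] segments are /k, b, ɖ, ɡ, χ, ʒ, c, ʂ, dʒ, dz, t, s, ɣ, x, f, d, β, ʈ, ʐ/.
Then [+dorsal] gives /k, ɡ, χ, c, ɣ, x/.
Intersecting with [+voice] leaves /ɡ, ɣ/.

ɡ, ɣ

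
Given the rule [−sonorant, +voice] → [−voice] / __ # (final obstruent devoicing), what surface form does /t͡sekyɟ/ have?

[t͡sekyc]

The only segment in the rule's environment that also matches [−sonorant, +voice] is /ɟ/. Applying [−voice] turns the voiced palatal stop into /c/ (voiceless palatal stop), giving [t͡sekyc].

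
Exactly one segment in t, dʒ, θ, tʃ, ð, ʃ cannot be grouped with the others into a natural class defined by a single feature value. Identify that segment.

[distributed] groups all but one: /tʃ, ʃ, dʒ, θ, ð/ share [+distributed] while /t/ (voiceless alveolar stop) alone is [−distributed]. Removing any other segment would not leave a single-feature class that excludes it.

t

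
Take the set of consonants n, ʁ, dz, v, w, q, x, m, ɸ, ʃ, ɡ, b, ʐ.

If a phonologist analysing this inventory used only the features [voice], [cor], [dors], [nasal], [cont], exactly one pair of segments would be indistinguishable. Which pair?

/w/ (labial-velar glide) and /ʁ/ (voiced uvular fricative) are both [+voice], [−coronal], [+dorsal], [−nasal], [+continuant], so none of the listed features separates them. (They do differ in [labial], [round] and [high], which are not among the given features.) Every other pair in the inventory differs on at least one listed feature.

w, ʁ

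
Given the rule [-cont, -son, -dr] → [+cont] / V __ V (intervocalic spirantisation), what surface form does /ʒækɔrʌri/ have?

[ʒæxɔrʌri]

The only segment in the rule's environment that also matches [-cont, -son, -dr] is /k/. Applying [+continuant] turns the voiceless velar stop into /x/ (voiceless velar fricative), giving [ʒæxɔrʌri].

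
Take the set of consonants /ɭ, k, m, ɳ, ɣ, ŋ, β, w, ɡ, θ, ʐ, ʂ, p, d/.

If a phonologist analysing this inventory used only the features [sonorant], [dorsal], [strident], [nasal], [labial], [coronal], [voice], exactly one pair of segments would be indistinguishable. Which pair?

Both /ɡ/ and /ɣ/ are [−sonorant], [+dorsal], [−strident], [−nasal], [−labial], [−coronal], [+voice]. Since the list omits [continuant] — which does distinguish the voiced velar stop from the voiced velar fricative — this pair collapses; all other pairs remain distinct.

ɡ, ɣ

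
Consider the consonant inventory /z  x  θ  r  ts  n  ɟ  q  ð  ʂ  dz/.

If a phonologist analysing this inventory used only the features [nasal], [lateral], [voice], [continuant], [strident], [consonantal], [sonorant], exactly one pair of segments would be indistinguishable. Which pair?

Both /x/ and /θ/ are [-nasal], [-lateral], [-voice], [+continuant], [-strident], [+consonantal], [-sonorant]. Since the list omits [coronal] and [dorsal] — which do distinguish the voiceless velar fricative from the voiceless dental fricative — this pair collapses; all other pairs remain distinct.

x, θ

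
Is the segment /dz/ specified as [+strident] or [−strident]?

[+strident]

As the voiced alveolar affricate, /dz/ is [+strident].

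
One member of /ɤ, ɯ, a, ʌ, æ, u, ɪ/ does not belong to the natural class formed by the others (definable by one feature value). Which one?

u

/ɤ, æ, ʌ, ɯ, a, ɪ/ are all [−round], but /u/ (high back rounded tense vowel) is [+round]. No other single segment can be removed to leave a set sharing one feature value that the removed segment lacks, so /u/ is the odd one out.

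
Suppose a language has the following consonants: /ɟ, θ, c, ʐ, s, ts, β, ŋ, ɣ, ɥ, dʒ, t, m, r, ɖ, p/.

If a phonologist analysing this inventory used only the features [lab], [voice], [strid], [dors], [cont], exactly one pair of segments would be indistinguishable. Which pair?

Both /ɟ/ and /ŋ/ are [−labial], [+voice], [−strident], [+dorsal], [−continuant]. Since the list omits [sonorant], [nasal] and [back] — which do distinguish the voiced palatal stop from the velar nasal — this pair collapses; all other pairs remain distinct.

ɟ, ŋ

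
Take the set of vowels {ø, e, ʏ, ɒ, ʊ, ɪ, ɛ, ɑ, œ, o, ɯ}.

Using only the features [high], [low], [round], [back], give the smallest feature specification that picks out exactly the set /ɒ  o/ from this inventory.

The class [−high], [+back], [+round] has exactly /ɒ, o/ as its extension in this inventory. No smaller conjunction from the listed features achieves this: [+back, +round] alone would also admit /ʊ/; [−high, +round] alone would also admit /ø, œ/; [−high, +back] alone would also admit /ɑ/; and checking the remaining two-feature bundles turns up none with this extension.

[−high, +back, +round]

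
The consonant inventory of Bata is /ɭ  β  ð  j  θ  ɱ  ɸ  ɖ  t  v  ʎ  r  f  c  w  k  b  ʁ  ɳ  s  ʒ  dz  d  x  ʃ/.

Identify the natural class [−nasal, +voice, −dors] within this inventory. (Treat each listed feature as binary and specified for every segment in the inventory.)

ɭ, β, ð, ɖ, v, r, b, ʒ, dz, d

Checking each segment against [−nasal], [+voice], [−dorsal]: /ɭ/ (retroflex lateral approximant), /β/ (voiced bilabial fricative), /ð/ (voiced dental fricative), /ɖ/ (voiced retroflex stop), /v/ (voiced labiodental fricative), /r/ (alveolar trill), among others, satisfy every feature; every other segment in the inventory fails at least one.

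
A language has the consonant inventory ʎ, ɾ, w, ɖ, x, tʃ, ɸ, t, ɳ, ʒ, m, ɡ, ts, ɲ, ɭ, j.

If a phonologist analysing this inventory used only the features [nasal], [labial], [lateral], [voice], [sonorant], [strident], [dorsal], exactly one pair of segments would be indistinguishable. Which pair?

On the given features, /ts/ and /tʃ/ have an identical profile: [-nasal], [-labial], [-lateral], [-voice], [-sonorant], [+strident], [-dorsal]. No other two segments in the inventory coincide on all 7 features. (They do differ in [anterior] and [distributed], which are not among the given features.)

ts, tʃ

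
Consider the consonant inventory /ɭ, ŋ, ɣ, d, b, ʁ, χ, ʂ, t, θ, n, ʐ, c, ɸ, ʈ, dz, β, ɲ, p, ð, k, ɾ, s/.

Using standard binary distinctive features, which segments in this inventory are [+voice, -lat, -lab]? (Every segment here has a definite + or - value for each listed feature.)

Among the inventory, the [+voice] segments are /ɭ, ŋ, ɣ, d, b, ʁ, n, ʐ, dz, β, ɲ, ð, ɾ/.
Among these, [-lateral] gives /ŋ, ɣ, d, b, ʁ, n, ʐ, dz, β, ɲ, ð, ɾ/.
Within that set, [-labial] leaves /ŋ, ɣ, d, ʁ, n, ʐ, dz, ɲ, ð, ɾ/.

ŋ, ɣ, d, ʁ, n, ʐ, dz, ɲ, ð, ɾ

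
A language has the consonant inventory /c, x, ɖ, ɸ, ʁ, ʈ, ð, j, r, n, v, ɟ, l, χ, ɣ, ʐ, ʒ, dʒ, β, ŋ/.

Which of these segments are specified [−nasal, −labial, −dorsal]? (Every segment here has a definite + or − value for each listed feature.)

ɖ, ʈ, ð, r, l, ʐ, ʒ, dʒ

Eliminate segments failing any feature: /c, x, ʁ, j, ɟ, χ, ɣ/ are [+dorsal]; /ɸ, v, β/ are [+labial]; /n, ŋ/ are [+nasal]. The remaining /ɖ, ʈ, ð, r, l, ʐ, ʒ, dʒ/ satisfy [−nasal], [−labial], [−dorsal].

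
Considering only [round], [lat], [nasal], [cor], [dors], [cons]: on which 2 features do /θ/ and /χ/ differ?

[coronal], [dorsal]

/θ/ (voiceless dental fricative) and /χ/ (voiceless uvular fricative) agree on [-round], [-lateral], [-nasal], [+consonantal]. They differ on [coronal] (/θ/ [+], /χ/ [-]), [dorsal] (/θ/ [-], /χ/ [+]).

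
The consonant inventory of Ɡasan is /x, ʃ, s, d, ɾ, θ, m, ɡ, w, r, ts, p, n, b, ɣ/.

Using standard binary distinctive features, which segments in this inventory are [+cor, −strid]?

d, ɾ, θ, r, n

Eliminate segments failing any feature: /x, m, ɡ, w, p, b, ɣ/ are [−coronal]; /ʃ, s, ts/ are [+strident]. The remaining /d, ɾ, θ, r, n/ satisfy [+coronal], [−strident].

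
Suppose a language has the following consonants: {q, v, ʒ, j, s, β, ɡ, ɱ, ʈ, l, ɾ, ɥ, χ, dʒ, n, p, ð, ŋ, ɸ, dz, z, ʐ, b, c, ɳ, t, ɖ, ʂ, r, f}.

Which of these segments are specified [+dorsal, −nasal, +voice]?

Among the inventory, the [+dorsal] segments are /q, j, ɡ, ɥ, χ, ŋ, c/.
Intersecting with [−nasal] gives /q, j, ɡ, ɥ, χ, c/.
Among these, [+voice] leaves /j, ɡ, ɥ/.

j, ɡ, ɥ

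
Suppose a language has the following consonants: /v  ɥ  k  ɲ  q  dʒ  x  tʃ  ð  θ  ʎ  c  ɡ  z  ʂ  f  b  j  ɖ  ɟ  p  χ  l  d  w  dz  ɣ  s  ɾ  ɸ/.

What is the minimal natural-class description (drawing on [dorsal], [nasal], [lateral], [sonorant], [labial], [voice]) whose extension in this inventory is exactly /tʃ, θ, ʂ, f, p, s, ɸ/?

[-voice, -dorsal]

The class [-voice], [-dorsal] has exactly /tʃ, θ, ʂ, f, p, s, ɸ/ as its extension in this inventory. No smaller conjunction from the listed features achieves this: [-dorsal] alone would also admit /v, dʒ, ð, z, …/; [-voice] alone would also admit /k, q, x, c, …/; and checking the remaining single features turns up none with this extension.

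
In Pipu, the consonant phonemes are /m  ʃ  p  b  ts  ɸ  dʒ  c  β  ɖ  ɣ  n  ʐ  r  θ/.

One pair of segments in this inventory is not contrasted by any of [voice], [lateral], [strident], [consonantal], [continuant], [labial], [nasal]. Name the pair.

/r/ (alveolar trill) and /ɣ/ (voiced velar fricative) are both [+voice], [−lateral], [−strident], [+consonantal], [+continuant], [−labial], [−nasal], so none of the listed features separates them. (They do differ in [sonorant], [coronal] and [dorsal], which are not among the given features.) Every other pair in the inventory differs on at least one listed feature.

r, ɣ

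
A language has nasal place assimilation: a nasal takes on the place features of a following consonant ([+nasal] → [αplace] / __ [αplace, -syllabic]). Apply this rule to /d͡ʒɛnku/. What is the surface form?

In /d͡ʒɛnku/, the nasal /n/ precedes /k/, which is [+dorsal]. The nasal assimilates in place, becoming the [+dorsal] nasal /ŋ/. The surface form is [d͡ʒɛŋku].

[d͡ʒɛŋku]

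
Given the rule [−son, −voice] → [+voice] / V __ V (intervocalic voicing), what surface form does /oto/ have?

/t/ satisfies [−son, −voice] and sits in V __ V. The [+voice] counterpart of the voiceless alveolar stop is /d/. Other segments in /oto/ either fail the structural description or are not in the environment, so the surface form is [odo].

[odo]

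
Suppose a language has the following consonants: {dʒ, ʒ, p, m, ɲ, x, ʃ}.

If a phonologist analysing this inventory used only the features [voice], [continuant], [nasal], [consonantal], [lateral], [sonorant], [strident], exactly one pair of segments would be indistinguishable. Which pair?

/ɲ/ (palatal nasal) and /m/ (bilabial nasal) are both [+voice], [−continuant], [+nasal], [+consonantal], [−lateral], [+sonorant], [−strident], so none of the listed features separates them. (They do differ in [labial] and [dorsal], which are not among the given features.) Every other pair in the inventory differs on at least one listed feature.

ɲ, m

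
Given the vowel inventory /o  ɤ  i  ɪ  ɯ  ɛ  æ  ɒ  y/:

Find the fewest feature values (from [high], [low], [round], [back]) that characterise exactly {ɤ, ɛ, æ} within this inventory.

/ɤ, ɛ, æ/ are all [−high], [−round], and no other segment in the inventory matches both values. Dropping any one of them over-generates: [−round] alone would also admit /i, ɪ, ɯ/; [−high] alone would also admit /o, ɒ/. No other single listed feature picks out exactly this set either, so fewer than two features will not do.

[−high, −round]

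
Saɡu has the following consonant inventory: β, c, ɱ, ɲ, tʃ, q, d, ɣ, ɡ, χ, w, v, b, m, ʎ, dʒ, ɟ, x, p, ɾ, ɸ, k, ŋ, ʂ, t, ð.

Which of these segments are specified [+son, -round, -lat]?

Among the inventory, the [+sonorant] segments are /ɱ, ɲ, w, m, ʎ, ɾ, ŋ/.
Among these, [-round] gives /ɱ, ɲ, m, ʎ, ɾ, ŋ/.
Of those, [-lateral] leaves /ɱ, ɲ, m, ɾ, ŋ/.

ɱ, ɲ, m, ɾ, ŋ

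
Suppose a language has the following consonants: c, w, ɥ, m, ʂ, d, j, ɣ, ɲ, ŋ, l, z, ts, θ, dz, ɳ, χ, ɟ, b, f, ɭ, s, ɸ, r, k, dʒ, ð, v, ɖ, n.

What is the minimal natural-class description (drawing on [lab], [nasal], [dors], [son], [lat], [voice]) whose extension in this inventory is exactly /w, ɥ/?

[+lab, +dors]

The class [+labial], [+dorsal] has exactly /w, ɥ/ as its extension in this inventory. No smaller conjunction from the listed features achieves this: [+dorsal] alone would also admit /c, j, ɣ, ɲ, …/; [+labial] alone would also admit /m, b, f, ɸ, …/; and checking the remaining single features turns up none with this extension.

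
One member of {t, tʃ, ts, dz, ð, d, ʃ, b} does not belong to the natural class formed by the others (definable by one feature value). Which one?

/t, d, ð, dz, ts, ʃ, tʃ/ are all [+coronal], but /b/ (voiced bilabial stop) is [−coronal]. No other single segment can be removed to leave a set sharing one feature value that the removed segment lacks, so /b/ is the odd one out.

b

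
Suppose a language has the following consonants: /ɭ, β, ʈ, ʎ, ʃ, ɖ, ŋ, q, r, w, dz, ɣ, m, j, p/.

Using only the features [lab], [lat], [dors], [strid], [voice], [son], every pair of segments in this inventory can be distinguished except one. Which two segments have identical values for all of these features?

j, ŋ

Both /j/ and /ŋ/ are [-labial], [-lateral], [+dorsal], [-strident], [+voice], [+sonorant]. Since the list omits [nasal], [continuant] and [back] — which do distinguish the palatal glide from the velar nasal — this pair collapses; all other pairs remain distinct.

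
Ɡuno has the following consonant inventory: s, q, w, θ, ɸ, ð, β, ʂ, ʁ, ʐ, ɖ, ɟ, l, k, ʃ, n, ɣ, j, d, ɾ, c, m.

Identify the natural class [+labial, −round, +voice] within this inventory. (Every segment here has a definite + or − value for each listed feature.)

β, m

Eliminate segments failing any feature: /s, q, θ, ð, ʂ, ʁ, ʐ, ɖ, ɟ, l, k, ʃ, n, ɣ, j, d, ɾ, c/ are [−labial]; /w/ is [+round]; /ɸ/ is [−voice]. The remaining /β, m/ satisfy [+labial], [−round], [+voice].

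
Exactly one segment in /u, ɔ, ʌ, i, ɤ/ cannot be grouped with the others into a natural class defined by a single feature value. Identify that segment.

i

/u, ʌ, ɔ, ɤ/ are all [+back], but /i/ (high front unrounded tense vowel) is [−back]. No other single segment can be removed to leave a set sharing one feature value that the removed segment lacks, so /i/ is the odd one out.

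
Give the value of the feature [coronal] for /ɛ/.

/ɛ/ is the mid front unrounded lax vowel, hence [−coronal].

[−coronal]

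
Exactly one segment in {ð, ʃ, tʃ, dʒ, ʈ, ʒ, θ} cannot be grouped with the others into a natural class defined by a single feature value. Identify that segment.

[distributed] groups all but one: /ð, ʃ, ʒ, θ, tʃ, dʒ/ share [+distributed] while /ʈ/ (voiceless retroflex stop) alone is [−distributed]. Removing any other segment would not leave a single-feature class that excludes it.

ʈ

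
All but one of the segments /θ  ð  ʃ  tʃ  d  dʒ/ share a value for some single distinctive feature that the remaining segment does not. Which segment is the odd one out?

d

/dʒ, ʃ, θ, ð, tʃ/ are all [+distributed], but /d/ (voiced alveolar stop) is [-distributed]. No other single segment can be removed to leave a set sharing one feature value that the removed segment lacks, so /d/ is the odd one out.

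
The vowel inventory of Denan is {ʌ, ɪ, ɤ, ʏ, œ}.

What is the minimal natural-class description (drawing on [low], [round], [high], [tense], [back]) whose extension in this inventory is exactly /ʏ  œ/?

The target set is precisely the extension of [+round] in this inventory.

[+round]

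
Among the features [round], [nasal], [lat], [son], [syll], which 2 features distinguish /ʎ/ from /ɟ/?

/ʎ/ (palatal lateral approximant) and /ɟ/ (voiced palatal stop) agree on [-round], [-nasal], [-syllabic]. They differ on [sonorant] (/ʎ/ [+], /ɟ/ [-]), [lateral] (/ʎ/ [+], /ɟ/ [-]).

[sonorant], [lateral]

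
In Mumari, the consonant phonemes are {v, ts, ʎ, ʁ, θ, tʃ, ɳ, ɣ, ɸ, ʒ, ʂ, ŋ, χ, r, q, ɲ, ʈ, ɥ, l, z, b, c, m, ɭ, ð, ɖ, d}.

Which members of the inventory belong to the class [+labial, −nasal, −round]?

v, ɸ, b

Eliminate segments failing any feature: /ts, ʎ, ʁ, θ, tʃ, ɳ, ɣ, ʒ, ʂ, ŋ, χ, r, q, ɲ, ʈ, l, z, c, ɭ, ð, ɖ, d/ are [−labial]; /ɥ/ is [+round]; /m/ is [+nasal]. The remaining /v, ɸ, b/ satisfy [+labial], [−nasal], [−round].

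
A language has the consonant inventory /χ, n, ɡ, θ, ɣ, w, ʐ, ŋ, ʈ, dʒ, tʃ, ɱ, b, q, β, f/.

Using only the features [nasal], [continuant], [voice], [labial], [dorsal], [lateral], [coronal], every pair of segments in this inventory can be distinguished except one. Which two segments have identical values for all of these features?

Both /ʈ/ and /tʃ/ are [−nasal], [−continuant], [−voice], [−labial], [−dorsal], [−lateral], [+coronal]. Since the list omits [strident], [delayed release] and [distributed] — which do distinguish the voiceless retroflex stop from the voiceless postalveolar affricate — this pair collapses; all other pairs remain distinct.

ʈ, tʃ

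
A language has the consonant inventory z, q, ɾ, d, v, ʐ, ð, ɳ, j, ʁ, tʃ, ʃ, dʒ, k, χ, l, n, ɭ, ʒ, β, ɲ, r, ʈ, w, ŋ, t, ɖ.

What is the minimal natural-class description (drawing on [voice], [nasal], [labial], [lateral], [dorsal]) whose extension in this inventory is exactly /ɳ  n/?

[+nasal, −dorsal]

/ɳ, n/ are all [+nasal], [−dorsal], and no other segment in the inventory matches both values. Dropping any one of them over-generates: [−dorsal] alone would also admit /z, ɾ, d, v, …/; [+nasal] alone would also admit /ɲ, ŋ/. No other single listed feature picks out exactly this set either, so fewer than two features will not do.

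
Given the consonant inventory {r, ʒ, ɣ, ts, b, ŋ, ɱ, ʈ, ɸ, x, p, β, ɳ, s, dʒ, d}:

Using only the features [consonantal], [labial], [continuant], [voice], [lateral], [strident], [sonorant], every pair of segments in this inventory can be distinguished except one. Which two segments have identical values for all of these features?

On the given features, /ŋ/ and /ɳ/ have an identical profile: [+consonantal], [−labial], [−continuant], [+voice], [−lateral], [−strident], [+sonorant]. No other two segments in the inventory coincide on all 7 features. (They do differ in [coronal] and [dorsal], which are not among the given features.)

ŋ, ɳ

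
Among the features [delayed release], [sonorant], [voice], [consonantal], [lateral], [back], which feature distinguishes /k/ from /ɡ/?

[voice]

/k/ (voiceless velar stop) and /ɡ/ (voiced velar stop) agree on [-delayed release], [-sonorant], [+consonantal], [-lateral], [+back]. They differ on [voice] (/k/ [-], /ɡ/ [+]).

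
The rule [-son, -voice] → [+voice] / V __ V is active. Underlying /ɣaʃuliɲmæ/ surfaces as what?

The only segment in the rule's environment that also matches [-son, -voice] is /ʃ/. Applying [+voice] turns the voiceless postalveolar fricative into /ʒ/ (voiced postalveolar fricative), giving [ɣaʒuliɲmæ].

[ɣaʒuliɲmæ]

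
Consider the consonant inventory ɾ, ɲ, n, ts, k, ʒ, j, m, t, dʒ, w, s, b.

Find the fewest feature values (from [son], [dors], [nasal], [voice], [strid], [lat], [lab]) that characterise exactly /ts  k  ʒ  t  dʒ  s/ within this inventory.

The class [−sonorant], [−labial] has exactly /ts, k, ʒ, t, dʒ, s/ as its extension in this inventory. No smaller conjunction from the listed features achieves this: [−labial] alone would also admit /ɾ, ɲ, n, j/; [−sonorant] alone would also admit /b/; and checking the remaining single features turns up none with this extension.

[−son, −lab]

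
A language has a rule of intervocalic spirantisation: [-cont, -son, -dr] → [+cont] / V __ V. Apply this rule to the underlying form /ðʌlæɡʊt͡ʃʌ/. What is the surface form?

[ðʌlæɣʊt͡ʃʌ]

/ɡ/ satisfies [-cont, -son, -dr] and sits in V __ V. The [+continuant] counterpart of the voiced velar stop is /ɣ/. Other segments in /ðʌlæɡʊt͡ʃʌ/ either fail the structural description or are not in the environment, so the surface form is [ðʌlæɣʊt͡ʃʌ].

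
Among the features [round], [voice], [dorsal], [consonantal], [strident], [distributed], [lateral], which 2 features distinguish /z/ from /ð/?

/z/ (voiced alveolar fricative) and /ð/ (voiced dental fricative) agree on [-round], [+voice], [-dorsal], [+consonantal], [-lateral]. They differ on [strident] (/z/ [+], /ð/ [-]), [distributed] (/z/ [-], /ð/ [+]).

[strident], [distributed]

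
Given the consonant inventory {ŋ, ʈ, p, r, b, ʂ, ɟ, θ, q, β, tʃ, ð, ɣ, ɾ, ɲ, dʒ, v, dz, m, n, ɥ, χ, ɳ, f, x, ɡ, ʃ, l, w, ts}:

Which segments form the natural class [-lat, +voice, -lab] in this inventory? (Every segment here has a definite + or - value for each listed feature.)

Checking each segment against [-lateral], [+voice], [-labial]: /ŋ/ (velar nasal), /r/ (alveolar trill), /ɟ/ (voiced palatal stop), /ð/ (voiced dental fricative), /ɣ/ (voiced velar fricative), /ɾ/ (alveolar tap), among others, satisfy every feature; every other segment in the inventory fails at least one.

ŋ, r, ɟ, ð, ɣ, ɾ, ɲ, dʒ, dz, n, ɳ, ɡ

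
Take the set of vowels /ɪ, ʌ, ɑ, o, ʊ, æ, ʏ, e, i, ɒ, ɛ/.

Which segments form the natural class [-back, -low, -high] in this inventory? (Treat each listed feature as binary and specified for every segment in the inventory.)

e, ɛ

First, the [-back] segments are /ɪ, æ, ʏ, e, i, ɛ/.
Of those, [-low] gives /ɪ, ʏ, e, i, ɛ/.
Within that set, [-high] leaves /e, ɛ/.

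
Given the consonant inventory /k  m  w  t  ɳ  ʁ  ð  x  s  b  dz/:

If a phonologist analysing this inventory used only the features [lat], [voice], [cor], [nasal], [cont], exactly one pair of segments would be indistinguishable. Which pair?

Both /w/ and /ʁ/ are [-lateral], [+voice], [-coronal], [-nasal], [+continuant]. Since the list omits [labial], [round] and [high] — which do distinguish the labial-velar glide from the voiced uvular fricative — this pair collapses; all other pairs remain distinct.

w, ʁ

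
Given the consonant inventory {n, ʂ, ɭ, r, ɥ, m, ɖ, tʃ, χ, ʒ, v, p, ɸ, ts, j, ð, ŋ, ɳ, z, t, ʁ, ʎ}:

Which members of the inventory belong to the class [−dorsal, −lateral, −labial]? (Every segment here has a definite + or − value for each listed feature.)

n, ʂ, r, ɖ, tʃ, ʒ, ts, ð, ɳ, z, t

First, the [−dorsal] segments are /n, ʂ, ɭ, r, m, ɖ, tʃ, ʒ, v, p, ɸ, ts, ð, ɳ, z, t/.
Among these, [−lateral] gives /n, ʂ, r, m, ɖ, tʃ, ʒ, v, p, ɸ, ts, ð, ɳ, z, t/.
Then [−labial] leaves /n, ʂ, r, ɖ, tʃ, ʒ, ts, ð, ɳ, z, t/.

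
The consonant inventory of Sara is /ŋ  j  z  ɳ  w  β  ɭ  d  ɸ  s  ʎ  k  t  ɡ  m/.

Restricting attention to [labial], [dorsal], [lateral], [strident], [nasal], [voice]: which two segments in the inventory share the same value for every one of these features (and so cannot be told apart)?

ɡ, j

Both /ɡ/ and /j/ are [−labial], [+dorsal], [−lateral], [−strident], [−nasal], [+voice]. Since the list omits [sonorant], [continuant] and [back] — which do distinguish the voiced velar stop from the palatal glide — this pair collapses; all other pairs remain distinct.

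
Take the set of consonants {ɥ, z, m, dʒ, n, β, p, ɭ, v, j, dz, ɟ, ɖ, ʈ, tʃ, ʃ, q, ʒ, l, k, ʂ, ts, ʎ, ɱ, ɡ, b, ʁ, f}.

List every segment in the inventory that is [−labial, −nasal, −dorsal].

Checking each segment against [−labial], [−nasal], [−dorsal]: /z/ (voiced alveolar fricative), /dʒ/ (voiced postalveolar affricate), /ɭ/ (retroflex lateral approximant), /dz/ (voiced alveolar affricate), /ɖ/ (voiced retroflex stop), /ʈ/ (voiceless retroflex stop), among others, satisfy every feature; every other segment in the inventory fails at least one.

z, dʒ, ɭ, dz, ɖ, ʈ, tʃ, ʃ, ʒ, l, ʂ, ts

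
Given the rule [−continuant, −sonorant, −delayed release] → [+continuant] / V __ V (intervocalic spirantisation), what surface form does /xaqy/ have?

[xaχy]

Only /q/ occurs between two vowels (/a/ __ /y/) and matches the structural description. It is a voiceless uvular stop, so [−continuant, −sonorant, −delayed release] holds; changing it to [+continuant] with all other features held fixed yields /χ/ (voiceless uvular fricative). No other segment meets both the structural description and the environment, so the output is [xaχy].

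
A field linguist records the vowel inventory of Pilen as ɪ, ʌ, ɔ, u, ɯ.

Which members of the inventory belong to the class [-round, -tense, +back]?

Checking each segment against [-round], [-tense], [+back]: /ʌ/ (mid back unrounded lax vowel) satisfies every feature; every other segment in the inventory fails at least one.

ʌ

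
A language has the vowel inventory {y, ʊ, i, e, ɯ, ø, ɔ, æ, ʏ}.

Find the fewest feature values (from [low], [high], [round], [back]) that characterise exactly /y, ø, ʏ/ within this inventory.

[−back, +round]

/y, ø, ʏ/ are all [−back], [+round], and no other segment in the inventory matches both values. Dropping any one of them over-generates: [+round] alone would also admit /ʊ, ɔ/; [−back] alone would also admit /i, e, æ/. No other single listed feature picks out exactly this set either, so fewer than two features will not do.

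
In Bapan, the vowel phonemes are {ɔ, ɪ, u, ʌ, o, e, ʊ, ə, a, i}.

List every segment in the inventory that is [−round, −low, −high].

ʌ, e, ə

Eliminate segments failing any feature: /ɔ, u, o, ʊ/ are [+round]; /ɪ, i/ are [+high]; /a/ is [+low]. The remaining /ʌ, e, ə/ satisfy [−round], [−low], [−high].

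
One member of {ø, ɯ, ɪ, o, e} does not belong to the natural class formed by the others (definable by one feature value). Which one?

The remaining segments after removing /ɪ/ share [+tense]; /ɪ/ (high front unrounded lax vowel) is [−tense]. For every other candidate removal, the leftover set fails to share any single feature value that the removed segment lacks.

ɪ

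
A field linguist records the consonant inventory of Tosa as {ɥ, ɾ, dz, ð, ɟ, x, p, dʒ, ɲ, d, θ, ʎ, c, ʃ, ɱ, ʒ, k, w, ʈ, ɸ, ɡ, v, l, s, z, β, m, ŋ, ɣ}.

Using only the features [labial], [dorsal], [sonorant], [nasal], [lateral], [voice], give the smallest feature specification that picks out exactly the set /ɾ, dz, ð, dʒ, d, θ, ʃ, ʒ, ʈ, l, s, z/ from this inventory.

[-labial, -dorsal]

The class [-labial], [-dorsal] has exactly /ɾ, dz, ð, dʒ, d, θ, ʃ, ʒ, ʈ, l, s, z/ as its extension in this inventory. No smaller conjunction from the listed features achieves this: [-dorsal] alone would also admit /p, ɱ, ɸ, v, …/; [-labial] alone would also admit /ɟ, x, ɲ, ʎ, …/; and checking the remaining single features turns up none with this extension.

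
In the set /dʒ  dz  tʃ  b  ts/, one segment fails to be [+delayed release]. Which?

b

Every segment except /b/ is [+delayed release]. /b/ (voiced bilabial stop) is [−delayed release], so it is the exception.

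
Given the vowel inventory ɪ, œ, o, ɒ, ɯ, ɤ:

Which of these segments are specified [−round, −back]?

ɪ

Checking each segment against [−round], [−back]: /ɪ/ (high front unrounded lax vowel) satisfies every feature; every other segment in the inventory fails at least one.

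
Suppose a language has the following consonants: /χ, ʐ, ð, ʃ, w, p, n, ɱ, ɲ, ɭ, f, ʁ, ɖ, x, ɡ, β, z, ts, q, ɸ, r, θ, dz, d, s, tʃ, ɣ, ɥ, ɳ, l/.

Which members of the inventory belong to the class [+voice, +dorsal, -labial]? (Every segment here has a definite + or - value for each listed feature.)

Checking each segment against [+voice], [+dorsal], [-labial]: /ɲ/ (palatal nasal), /ʁ/ (voiced uvular fricative), /ɡ/ (voiced velar stop), /ɣ/ (voiced velar fricative) satisfy every feature; every other segment in the inventory fails at least one.

ɲ, ʁ, ɡ, ɣ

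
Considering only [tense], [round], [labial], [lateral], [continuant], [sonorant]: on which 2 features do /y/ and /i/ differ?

The two segments share [+tense], [-lateral], [+continuant], [+sonorant]. The only features from the list on which they differ: /y/ is [+labial] while /i/ is [-labial]; /y/ is [+round] while /i/ is [-round].

[labial], [round]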